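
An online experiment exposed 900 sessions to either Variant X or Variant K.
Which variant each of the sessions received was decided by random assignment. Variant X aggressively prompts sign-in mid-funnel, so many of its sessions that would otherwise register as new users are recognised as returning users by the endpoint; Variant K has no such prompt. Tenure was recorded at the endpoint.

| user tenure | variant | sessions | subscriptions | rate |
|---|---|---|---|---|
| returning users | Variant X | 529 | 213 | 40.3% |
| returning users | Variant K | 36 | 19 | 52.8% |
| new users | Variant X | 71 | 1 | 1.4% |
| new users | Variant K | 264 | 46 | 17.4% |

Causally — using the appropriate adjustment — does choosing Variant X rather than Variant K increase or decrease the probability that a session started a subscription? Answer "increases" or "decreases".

increases

User tenure is recorded after the variant and is itself shifted by it — it sits on the causal path from variant to outcome. Conditioning on a mediator would strip out part of the effect we want; the pooled comparison gives the total causal effect.
Pooled: Variant X 35.7% vs Variant K 21.7%; Variant X is higher overall.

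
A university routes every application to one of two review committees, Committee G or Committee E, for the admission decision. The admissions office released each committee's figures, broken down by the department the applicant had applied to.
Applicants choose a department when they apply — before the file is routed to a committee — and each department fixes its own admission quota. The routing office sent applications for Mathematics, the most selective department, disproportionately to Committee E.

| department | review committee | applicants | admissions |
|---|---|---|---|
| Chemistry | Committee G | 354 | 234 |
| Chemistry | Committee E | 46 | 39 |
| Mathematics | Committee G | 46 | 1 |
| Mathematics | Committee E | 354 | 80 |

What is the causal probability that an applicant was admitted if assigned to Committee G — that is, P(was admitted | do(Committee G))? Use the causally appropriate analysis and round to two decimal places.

The stratified and pooled comparisons disagree (Committee E wins within each department; Committee G wins overall), so the answer turns on the causal role of department.
Department satisfies the back-door criterion: it is not a descendant of the review committee, and it blocks the spurious path from review committee to outcome. Adjusting for it (i.e., using the within-department rates) gives the causal effect.
Standardising Committee G to the population department mix: 0.500·234/354 + 0.500·1/46 = 0.341.

0.34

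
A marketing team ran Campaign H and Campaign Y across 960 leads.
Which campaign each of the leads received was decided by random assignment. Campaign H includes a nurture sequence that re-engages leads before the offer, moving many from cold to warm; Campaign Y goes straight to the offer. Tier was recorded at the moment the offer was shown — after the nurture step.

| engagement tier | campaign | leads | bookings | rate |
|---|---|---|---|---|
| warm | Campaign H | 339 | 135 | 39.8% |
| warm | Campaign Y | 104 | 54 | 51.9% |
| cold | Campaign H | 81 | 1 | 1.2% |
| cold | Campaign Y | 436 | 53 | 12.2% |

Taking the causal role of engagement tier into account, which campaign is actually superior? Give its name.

Stratifying would compare campaigns among leads the campaigns themselves sorted into engagement tier groups — a form of selection on an intermediate. The unconditioned pooled rates give the total causal effect.
Pooled: Campaign H 32.4% vs Campaign Y 19.8%; Campaign H is higher overall.

Campaign H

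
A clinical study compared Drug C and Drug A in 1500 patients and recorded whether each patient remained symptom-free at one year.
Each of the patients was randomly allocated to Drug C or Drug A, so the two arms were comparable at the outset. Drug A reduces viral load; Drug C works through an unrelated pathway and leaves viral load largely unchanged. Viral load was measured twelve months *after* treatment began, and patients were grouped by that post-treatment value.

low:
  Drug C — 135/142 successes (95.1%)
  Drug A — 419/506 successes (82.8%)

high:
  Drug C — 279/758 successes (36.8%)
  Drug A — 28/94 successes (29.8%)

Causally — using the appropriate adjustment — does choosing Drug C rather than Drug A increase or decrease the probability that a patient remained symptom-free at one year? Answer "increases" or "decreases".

decreases

Viral load is recorded after the drug and is itself shifted by it — it sits on the causal path from drug to outcome. Conditioning on a mediator would strip out part of the effect we want; the pooled comparison gives the total causal effect.
Pooled: Drug C 46.0% vs Drug A 74.5%; Drug A is higher overall.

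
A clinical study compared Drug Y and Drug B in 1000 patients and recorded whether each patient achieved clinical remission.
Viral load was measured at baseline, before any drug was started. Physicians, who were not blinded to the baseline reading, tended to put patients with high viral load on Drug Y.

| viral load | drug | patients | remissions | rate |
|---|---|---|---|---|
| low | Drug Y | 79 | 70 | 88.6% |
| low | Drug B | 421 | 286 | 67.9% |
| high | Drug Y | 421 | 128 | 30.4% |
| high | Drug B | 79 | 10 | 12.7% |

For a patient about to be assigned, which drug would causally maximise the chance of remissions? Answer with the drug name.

Drug Y is higher inside every viral load stratum but Drug B is higher in aggregate. Whether to stratify depends on how viral load relates to the drug.
The imbalance in viral load arose from how patients were allocated, not from anything the drug did; and viral load independently affects the outcome. The pooled gap is confounded — condition on viral load.
Within each level — low: 88.6% vs 67.9%; high: 30.4% vs 12.7% — Drug Y is higher every time.

Drug Y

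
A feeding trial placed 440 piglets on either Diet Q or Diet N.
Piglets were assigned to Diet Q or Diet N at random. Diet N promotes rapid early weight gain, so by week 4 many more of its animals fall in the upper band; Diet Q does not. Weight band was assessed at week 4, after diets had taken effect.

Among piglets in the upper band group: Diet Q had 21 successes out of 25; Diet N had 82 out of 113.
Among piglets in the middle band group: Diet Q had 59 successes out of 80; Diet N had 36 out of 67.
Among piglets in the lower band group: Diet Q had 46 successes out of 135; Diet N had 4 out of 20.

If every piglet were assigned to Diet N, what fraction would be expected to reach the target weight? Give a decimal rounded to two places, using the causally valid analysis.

0.61

Because the diet influences week-4 weight band, week-4 weight band is a post-treatment mediator, not a confounder. Stratifying on it would bias the estimate; the causal effect is the crude pooled difference.
So P(outcome | do(Diet N)) is just the pooled rate for Diet N: 122/200 = 0.610.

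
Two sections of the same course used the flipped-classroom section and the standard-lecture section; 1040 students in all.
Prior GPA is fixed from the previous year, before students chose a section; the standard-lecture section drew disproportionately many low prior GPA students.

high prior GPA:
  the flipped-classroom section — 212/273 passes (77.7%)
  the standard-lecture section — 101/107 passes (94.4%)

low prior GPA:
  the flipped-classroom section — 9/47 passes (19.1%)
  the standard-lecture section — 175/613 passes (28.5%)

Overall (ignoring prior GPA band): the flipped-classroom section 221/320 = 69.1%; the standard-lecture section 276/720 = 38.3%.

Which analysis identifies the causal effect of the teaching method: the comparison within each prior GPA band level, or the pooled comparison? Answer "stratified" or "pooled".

The imbalance in prior GPA band arose from how students were allocated, not from anything the teaching method did; and prior GPA band independently affects the outcome. The pooled gap is confounded — condition on prior GPA band.
Within each level — high prior GPA: 77.7% vs 94.4%; low prior GPA: 19.1% vs 28.5% — the standard-lecture section is higher every time.

stratified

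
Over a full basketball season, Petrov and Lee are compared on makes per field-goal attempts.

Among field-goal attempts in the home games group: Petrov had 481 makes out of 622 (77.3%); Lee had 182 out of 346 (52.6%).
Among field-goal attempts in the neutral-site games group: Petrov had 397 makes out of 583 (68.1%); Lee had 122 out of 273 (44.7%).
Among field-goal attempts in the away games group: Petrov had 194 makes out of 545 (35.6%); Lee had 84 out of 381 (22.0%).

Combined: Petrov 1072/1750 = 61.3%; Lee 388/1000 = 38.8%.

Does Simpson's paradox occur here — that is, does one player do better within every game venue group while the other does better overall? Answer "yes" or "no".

no

Within each game venue level (home games 77.3% vs 52.6%; neutral-site games 68.1% vs 44.7%; away games 35.6% vs 22.0%), Petrov has the higher rate every time. Pooled: 61.3% vs 38.8% — Petrov has the higher rate overall. They agree.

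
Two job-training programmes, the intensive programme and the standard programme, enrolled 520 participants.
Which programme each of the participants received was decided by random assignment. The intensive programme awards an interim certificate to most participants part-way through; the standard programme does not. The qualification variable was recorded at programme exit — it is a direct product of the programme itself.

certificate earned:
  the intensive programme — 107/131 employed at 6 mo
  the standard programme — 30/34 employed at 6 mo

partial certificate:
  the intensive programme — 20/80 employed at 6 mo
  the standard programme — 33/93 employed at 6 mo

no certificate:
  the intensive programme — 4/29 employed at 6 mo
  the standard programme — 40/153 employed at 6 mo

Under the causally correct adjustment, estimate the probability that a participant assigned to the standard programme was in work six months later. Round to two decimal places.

The stratified and pooled comparisons disagree (the standard programme wins within each qualification attained during the programme; the intensive programme wins overall), so the answer turns on the causal role of qualification attained during the programme.
Qualification attained during the programme is downstream of the programme. One should not condition on a consequence of treatment, so the overall rates are the right comparison.
So P(outcome | do(the standard programme)) is just the pooled rate for the standard programme: 103/280 = 0.368.

0.37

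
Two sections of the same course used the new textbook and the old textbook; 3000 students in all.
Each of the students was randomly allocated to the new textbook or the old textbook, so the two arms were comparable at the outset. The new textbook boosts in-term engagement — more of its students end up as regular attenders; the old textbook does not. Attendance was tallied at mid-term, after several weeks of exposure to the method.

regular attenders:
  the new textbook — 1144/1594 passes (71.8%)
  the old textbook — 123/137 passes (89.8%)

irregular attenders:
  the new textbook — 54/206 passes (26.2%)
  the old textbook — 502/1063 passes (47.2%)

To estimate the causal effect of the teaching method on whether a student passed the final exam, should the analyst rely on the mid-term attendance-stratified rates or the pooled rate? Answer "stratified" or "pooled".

pooled

the old textbook is higher inside every mid-term attendance stratum but the new textbook is higher in aggregate. Whether to stratify depends on how mid-term attendance relates to the teaching method.
Mid-term attendance lies on the pathway teaching method → mid-term attendance → outcome, so adjusting for it blocks the indirect effect. For the total causal effect of teaching method, use the unadjusted pooled rates.
Pooled: the new textbook 66.6% vs the old textbook 52.1%; the new textbook is higher overall.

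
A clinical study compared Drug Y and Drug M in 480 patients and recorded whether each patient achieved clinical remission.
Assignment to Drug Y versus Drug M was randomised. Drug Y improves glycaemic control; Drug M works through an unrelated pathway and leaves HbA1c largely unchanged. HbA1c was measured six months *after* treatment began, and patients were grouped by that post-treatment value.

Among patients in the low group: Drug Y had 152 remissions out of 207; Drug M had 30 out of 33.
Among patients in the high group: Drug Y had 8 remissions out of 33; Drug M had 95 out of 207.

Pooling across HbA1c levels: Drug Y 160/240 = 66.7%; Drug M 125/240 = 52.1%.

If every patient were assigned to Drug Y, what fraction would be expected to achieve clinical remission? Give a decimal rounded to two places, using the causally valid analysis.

0.67

HbA1c lies on the pathway drug → HbA1c → outcome, so adjusting for it blocks the indirect effect. For the total causal effect of drug, use the unadjusted pooled rates.
So P(outcome | do(Drug Y)) is just the pooled rate for Drug Y: 160/240 = 0.667.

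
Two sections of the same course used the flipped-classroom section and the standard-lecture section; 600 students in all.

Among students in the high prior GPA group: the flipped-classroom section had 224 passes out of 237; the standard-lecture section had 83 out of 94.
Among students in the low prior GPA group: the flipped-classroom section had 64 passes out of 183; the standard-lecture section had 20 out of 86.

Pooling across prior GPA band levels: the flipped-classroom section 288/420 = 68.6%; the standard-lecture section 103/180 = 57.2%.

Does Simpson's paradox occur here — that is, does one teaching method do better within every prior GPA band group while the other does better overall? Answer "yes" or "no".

no

Within each prior GPA band level (high prior GPA 94.5% vs 88.3%; low prior GPA 35.0% vs 23.3%), the flipped-classroom section has the higher rate every time. Pooled: 68.6% vs 57.2% — the flipped-classroom section has the higher rate overall. They agree.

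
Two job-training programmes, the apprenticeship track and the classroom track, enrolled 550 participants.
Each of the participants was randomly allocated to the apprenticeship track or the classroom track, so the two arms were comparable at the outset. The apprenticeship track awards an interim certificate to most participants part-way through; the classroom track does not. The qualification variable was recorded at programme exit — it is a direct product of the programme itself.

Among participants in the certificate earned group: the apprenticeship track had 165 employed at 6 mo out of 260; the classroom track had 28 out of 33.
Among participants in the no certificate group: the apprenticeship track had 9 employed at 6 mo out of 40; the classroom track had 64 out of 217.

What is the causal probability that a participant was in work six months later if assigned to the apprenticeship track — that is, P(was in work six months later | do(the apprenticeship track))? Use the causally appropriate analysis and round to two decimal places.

The stratified and pooled comparisons disagree (the classroom track wins within each qualification attained during the programme; the apprenticeship track wins overall), so the answer turns on the causal role of qualification attained during the programme.
Qualification attained during the programme is downstream of the programme. One should not condition on a consequence of treatment, so the overall rates are the right comparison.
So P(outcome | do(the apprenticeship track)) is just the pooled rate for the apprenticeship track: 174/300 = 0.580.

0.58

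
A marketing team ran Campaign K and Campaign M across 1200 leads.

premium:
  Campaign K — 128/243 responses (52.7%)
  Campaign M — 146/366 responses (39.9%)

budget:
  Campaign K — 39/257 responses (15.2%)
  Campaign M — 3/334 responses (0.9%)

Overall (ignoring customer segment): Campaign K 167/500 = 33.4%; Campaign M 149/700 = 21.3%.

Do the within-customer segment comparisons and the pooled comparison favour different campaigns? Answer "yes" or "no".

no

Within each customer segment level (premium 52.7% vs 39.9%; budget 15.2% vs 0.9%), Campaign K has the higher rate every time. Pooled: 33.4% vs 21.3% — Campaign K has the higher rate overall. They agree.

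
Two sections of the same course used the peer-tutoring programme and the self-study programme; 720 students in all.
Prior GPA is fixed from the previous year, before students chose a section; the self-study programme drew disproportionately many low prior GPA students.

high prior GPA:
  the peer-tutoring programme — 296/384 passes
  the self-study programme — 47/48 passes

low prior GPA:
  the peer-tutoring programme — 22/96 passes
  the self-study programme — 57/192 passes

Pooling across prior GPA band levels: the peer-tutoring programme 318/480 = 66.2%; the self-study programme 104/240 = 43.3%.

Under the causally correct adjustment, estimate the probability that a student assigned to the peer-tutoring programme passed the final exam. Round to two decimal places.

Prior GPA band differs across teaching methods for reasons unrelated to any effect of the teaching method itself, and it separately predicts the outcome — a classic confounder. We must compare within prior GPA band levels.
Standardising the peer-tutoring programme to the population prior GPA band mix: 0.600·296/384 + 0.400·22/96 = 0.554.

0.55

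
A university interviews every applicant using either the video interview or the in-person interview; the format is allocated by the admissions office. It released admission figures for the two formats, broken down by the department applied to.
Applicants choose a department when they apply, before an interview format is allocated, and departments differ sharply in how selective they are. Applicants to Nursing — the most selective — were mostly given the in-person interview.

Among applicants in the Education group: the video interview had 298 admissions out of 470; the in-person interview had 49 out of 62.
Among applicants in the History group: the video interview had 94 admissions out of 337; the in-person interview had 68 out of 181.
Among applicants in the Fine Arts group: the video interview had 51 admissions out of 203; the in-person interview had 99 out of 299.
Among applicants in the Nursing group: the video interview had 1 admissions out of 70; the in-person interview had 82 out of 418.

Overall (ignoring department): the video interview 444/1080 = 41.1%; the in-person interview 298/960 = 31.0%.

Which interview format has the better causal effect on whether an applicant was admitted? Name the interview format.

The department-specific comparison favours the in-person interview throughout, but the pooled figures favour the video interview. The question is whether to condition on department.
Department is set before the interview format has any effect — it is not caused by the interview format — and it independently drives the outcome. That makes it a confounder, so the causal comparison is within department levels.
Within each level — Education: 63.4% vs 79.0%; History: 27.9% vs 37.6%; Fine Arts: 25.1% vs 33.1%; Nursing: 1.4% vs 19.6% — the in-person interview is higher every time.

the in-person interview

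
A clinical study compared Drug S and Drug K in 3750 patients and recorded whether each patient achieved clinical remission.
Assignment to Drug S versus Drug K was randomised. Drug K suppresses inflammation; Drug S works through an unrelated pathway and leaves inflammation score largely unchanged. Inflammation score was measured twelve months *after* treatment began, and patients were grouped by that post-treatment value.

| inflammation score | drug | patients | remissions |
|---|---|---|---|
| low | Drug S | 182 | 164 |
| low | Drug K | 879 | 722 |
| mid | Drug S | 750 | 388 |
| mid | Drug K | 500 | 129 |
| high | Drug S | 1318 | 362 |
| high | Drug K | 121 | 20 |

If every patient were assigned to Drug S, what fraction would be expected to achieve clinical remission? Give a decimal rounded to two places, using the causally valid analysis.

Inflammation score lies on the pathway drug → inflammation score → outcome, so adjusting for it blocks the indirect effect. For the total causal effect of drug, use the unadjusted pooled rates.
So P(outcome | do(Drug S)) is just the pooled rate for Drug S: 914/2250 = 0.406.

0.41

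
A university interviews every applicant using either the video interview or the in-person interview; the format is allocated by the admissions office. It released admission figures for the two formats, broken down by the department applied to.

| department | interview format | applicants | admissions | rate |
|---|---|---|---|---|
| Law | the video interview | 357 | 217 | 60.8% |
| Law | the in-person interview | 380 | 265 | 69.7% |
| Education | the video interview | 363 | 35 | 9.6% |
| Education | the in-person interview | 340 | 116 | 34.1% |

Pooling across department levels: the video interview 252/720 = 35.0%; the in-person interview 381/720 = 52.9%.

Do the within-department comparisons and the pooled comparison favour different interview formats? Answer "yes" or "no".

no

Within each department level (Law 60.8% vs 69.7%; Education 9.6% vs 34.1%), the in-person interview has the higher rate every time. Pooled: 35.0% vs 52.9% — the in-person interview has the higher rate overall. They agree.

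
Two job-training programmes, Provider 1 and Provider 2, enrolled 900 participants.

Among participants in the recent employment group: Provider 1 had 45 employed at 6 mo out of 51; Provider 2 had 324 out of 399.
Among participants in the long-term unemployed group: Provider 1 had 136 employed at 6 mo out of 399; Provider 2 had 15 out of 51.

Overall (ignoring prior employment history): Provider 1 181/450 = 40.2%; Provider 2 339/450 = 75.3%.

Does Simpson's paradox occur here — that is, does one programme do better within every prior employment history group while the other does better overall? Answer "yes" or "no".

Within each prior employment history level (recent employment 88.2% vs 81.2%; long-term unemployed 34.1% vs 29.4%), Provider 1 has the higher rate every time. Pooled: 40.2% vs 75.3% — Provider 2 has the higher rate overall. The two comparisons disagree.

yes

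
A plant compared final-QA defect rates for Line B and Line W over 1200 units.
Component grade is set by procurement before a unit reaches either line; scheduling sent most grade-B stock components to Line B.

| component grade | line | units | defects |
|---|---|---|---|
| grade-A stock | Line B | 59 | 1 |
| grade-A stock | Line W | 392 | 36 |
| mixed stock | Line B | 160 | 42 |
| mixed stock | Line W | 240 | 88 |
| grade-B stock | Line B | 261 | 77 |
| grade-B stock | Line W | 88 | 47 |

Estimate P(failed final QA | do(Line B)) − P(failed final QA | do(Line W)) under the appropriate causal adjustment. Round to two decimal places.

Component grade is set before the line has any effect — it is not caused by the line — and it independently drives the outcome. That makes it a confounder, so the causal comparison is within component grade levels.
Adjusting over the population distribution of component grade: 0.376·(0.017−0.092) + 0.333·(0.263−0.367) + 0.291·(0.295−0.534) = -0.132.

-0.13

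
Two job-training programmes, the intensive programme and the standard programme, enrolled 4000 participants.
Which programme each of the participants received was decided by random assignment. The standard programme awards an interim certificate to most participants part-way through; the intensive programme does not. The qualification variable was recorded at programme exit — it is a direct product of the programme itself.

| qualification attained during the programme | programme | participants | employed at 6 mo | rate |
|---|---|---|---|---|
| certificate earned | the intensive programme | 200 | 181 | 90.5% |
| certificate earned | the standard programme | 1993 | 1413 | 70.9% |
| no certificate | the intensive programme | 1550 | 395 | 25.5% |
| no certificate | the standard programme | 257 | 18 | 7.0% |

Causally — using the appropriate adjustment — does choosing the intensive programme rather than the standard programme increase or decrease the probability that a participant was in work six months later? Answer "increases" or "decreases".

decreases

The stratified and pooled comparisons disagree (the intensive programme wins within each qualification attained during the programme; the standard programme wins overall), so the answer turns on the causal role of qualification attained during the programme.
Because the programme influences qualification attained during the programme, qualification attained during the programme is a post-treatment mediator, not a confounder. Stratifying on it would bias the estimate; the causal effect is the crude pooled difference.
Pooled: the intensive programme 32.9% vs the standard programme 63.6%; the standard programme is higher overall.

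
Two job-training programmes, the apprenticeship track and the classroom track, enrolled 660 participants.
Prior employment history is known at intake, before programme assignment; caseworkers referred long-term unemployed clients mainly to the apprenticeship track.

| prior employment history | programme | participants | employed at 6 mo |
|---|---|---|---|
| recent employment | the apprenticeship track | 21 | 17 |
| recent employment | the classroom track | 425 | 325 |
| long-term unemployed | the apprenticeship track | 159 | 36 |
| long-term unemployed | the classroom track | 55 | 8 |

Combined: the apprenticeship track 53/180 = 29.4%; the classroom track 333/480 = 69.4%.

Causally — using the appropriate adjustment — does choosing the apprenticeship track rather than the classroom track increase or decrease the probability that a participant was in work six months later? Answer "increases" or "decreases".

Within every prior employment history level the apprenticeship track has the higher rate, yet pooled the classroom track does — Simpson's reversal.
Here prior employment history is a common cause — it drives both which programme a case falls under and the outcome. The crude comparison mixes populations; the stratum-specific rates are the causally relevant ones.
Within each level — recent employment: 81.0% vs 76.5%; long-term unemployed: 22.6% vs 14.5% — the apprenticeship track is higher every time.

increases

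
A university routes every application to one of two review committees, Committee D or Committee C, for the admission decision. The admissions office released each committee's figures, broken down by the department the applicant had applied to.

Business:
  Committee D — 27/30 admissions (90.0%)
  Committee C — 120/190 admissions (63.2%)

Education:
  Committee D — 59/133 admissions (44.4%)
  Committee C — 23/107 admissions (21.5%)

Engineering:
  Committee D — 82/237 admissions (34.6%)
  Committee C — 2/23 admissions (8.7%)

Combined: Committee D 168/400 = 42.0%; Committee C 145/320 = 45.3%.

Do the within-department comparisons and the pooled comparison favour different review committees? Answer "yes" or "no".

Within each department level (Business 90.0% vs 63.2%; Education 44.4% vs 21.5%; Engineering 34.6% vs 8.7%), Committee D has the higher rate every time. Pooled: 42.0% vs 45.3% — Committee C has the higher rate overall. The two comparisons disagree.

yes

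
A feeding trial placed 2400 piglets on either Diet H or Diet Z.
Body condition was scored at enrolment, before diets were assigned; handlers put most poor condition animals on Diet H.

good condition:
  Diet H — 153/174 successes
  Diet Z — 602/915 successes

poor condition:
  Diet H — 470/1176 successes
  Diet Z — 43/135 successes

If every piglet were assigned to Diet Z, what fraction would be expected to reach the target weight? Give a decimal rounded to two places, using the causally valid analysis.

Since starting body condition is a pre-existing factor (not a product of the diet) and it affects the outcome on its own, it is a confounder. The stratified rates, not the pooled rate, identify the causal effect.
Standardising Diet Z to the population starting body condition mix: 0.454·602/915 + 0.546·43/135 = 0.473.

0.47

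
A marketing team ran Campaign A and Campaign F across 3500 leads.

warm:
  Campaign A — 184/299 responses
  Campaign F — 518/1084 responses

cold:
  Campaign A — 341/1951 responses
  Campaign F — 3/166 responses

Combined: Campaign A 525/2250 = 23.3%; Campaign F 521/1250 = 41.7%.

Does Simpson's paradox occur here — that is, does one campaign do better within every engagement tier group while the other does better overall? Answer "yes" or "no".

yes

Within each engagement tier level (warm 61.5% vs 47.8%; cold 17.5% vs 1.8%), Campaign A has the higher rate every time. Pooled: 23.3% vs 41.7% — Campaign F has the higher rate overall. The two comparisons disagree.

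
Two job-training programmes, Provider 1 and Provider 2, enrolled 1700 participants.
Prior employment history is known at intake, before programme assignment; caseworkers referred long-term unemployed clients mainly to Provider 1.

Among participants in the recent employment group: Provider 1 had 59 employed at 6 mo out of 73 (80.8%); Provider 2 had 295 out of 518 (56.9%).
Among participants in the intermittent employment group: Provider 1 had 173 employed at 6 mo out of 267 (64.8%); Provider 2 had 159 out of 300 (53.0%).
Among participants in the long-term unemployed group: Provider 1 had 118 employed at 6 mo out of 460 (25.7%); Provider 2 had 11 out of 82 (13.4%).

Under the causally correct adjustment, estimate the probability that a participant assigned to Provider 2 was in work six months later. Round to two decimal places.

0.42

The stratified and pooled comparisons disagree (Provider 1 wins within each prior employment history; Provider 2 wins overall), so the answer turns on the causal role of prior employment history.
Prior employment history differs across programmes for reasons unrelated to any effect of the programme itself, and it separately predicts the outcome — a classic confounder. We must compare within prior employment history levels.
Standardising Provider 2 to the population prior employment history mix: 0.348·295/518 + 0.334·159/300 + 0.319·11/82 = 0.418.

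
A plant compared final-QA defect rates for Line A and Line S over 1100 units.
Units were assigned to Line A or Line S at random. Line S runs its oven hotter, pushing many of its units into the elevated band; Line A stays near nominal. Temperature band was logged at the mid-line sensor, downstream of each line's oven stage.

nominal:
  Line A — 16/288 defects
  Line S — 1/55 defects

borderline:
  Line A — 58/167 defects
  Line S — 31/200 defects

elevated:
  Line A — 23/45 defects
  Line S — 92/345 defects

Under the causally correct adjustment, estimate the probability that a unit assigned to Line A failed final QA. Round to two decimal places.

In-process temperature band here is a post-treatment variable shaped by the line; conditioning on it would introduce bias rather than remove it. The overall comparison is the causal one.
So P(outcome | do(Line A)) is just the pooled rate for Line A: 97/500 = 0.194.

0.19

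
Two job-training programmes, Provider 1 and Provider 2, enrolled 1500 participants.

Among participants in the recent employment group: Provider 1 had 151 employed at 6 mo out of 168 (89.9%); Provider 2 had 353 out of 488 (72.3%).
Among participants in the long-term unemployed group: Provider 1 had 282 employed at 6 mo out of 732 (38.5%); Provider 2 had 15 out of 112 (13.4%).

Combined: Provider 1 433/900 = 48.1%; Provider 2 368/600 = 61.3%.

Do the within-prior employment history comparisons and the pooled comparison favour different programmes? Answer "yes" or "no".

Within each prior employment history level (recent employment 89.9% vs 72.3%; long-term unemployed 38.5% vs 13.4%), Provider 1 has the higher rate every time. Pooled: 48.1% vs 61.3% — Provider 2 has the higher rate overall. The two comparisons disagree.

yes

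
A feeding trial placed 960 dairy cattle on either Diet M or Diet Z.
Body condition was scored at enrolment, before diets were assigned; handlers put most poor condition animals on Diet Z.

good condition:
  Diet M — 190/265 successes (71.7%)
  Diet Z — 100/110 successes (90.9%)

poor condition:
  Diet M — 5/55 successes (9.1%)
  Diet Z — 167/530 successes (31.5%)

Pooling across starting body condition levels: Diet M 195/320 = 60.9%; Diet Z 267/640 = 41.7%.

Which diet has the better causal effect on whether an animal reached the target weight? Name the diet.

Diet Z

Diet Z is higher inside every starting body condition stratum but Diet M is higher in aggregate. Whether to stratify depends on how starting body condition relates to the diet.
Starting body condition differs across diets for reasons unrelated to any effect of the diet itself, and it separately predicts the outcome — a classic confounder. We must compare within starting body condition levels.
Within each level — good condition: 71.7% vs 90.9%; poor condition: 9.1% vs 31.5% — Diet Z is higher every time.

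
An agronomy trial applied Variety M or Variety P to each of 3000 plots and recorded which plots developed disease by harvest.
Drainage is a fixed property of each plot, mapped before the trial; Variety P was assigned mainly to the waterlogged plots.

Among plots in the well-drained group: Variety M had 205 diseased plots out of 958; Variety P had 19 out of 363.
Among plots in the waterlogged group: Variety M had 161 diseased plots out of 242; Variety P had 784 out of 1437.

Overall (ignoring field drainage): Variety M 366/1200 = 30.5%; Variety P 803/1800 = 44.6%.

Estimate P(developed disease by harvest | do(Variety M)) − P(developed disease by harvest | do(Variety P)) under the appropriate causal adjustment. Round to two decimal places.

Nothing the variety does changes field drainage; the imbalance is an allocation artefact. With field drainage also predicting the outcome, the pooled figure is confounded, and the within-stratum comparison is the causal one.
Adjusting over the population distribution of field drainage: 0.440·(0.214−0.052) + 0.560·(0.665−0.546) = +0.138.

+0.14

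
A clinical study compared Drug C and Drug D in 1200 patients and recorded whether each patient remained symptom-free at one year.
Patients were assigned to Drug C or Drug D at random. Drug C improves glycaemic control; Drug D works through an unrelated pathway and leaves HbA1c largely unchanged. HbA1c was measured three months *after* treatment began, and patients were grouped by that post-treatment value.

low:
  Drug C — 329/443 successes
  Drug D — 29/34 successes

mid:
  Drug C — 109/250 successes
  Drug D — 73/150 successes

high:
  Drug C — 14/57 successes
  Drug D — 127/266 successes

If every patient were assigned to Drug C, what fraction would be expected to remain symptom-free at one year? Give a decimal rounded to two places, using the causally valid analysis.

HbA1c here is a post-treatment variable shaped by the drug; conditioning on it would introduce bias rather than remove it. The overall comparison is the causal one.
So P(outcome | do(Drug C)) is just the pooled rate for Drug C: 452/750 = 0.603.

0.60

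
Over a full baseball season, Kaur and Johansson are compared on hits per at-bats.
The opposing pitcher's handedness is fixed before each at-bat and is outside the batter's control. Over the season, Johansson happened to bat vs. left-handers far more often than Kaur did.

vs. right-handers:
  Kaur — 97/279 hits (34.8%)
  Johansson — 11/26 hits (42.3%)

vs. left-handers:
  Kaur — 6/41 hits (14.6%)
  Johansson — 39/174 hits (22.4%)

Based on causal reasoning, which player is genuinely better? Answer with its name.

Johansson

The stratified and pooled comparisons disagree (Johansson wins within each pitcher handedness; Kaur wins overall), so the answer turns on the causal role of pitcher handedness.
Since pitcher handedness is a pre-existing factor (not a product of the player) and it affects the outcome on its own, it is a confounder. The stratified rates, not the pooled rate, identify the causal effect.
Within each level — vs. right-handers: 34.8% vs 42.3%; vs. left-handers: 14.6% vs 22.4% — Johansson is higher every time.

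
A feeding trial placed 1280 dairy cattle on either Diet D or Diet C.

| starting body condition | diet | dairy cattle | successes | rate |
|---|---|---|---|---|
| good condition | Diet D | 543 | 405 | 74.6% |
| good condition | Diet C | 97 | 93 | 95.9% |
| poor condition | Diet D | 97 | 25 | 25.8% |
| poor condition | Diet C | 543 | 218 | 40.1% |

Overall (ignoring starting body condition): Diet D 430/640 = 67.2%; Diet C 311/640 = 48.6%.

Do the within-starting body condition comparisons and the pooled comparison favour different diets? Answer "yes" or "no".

yes

Within each starting body condition level (good condition 74.6% vs 95.9%; poor condition 25.8% vs 40.1%), Diet C has the higher rate every time. Pooled: 67.2% vs 48.6% — Diet D has the higher rate overall. The two comparisons disagree.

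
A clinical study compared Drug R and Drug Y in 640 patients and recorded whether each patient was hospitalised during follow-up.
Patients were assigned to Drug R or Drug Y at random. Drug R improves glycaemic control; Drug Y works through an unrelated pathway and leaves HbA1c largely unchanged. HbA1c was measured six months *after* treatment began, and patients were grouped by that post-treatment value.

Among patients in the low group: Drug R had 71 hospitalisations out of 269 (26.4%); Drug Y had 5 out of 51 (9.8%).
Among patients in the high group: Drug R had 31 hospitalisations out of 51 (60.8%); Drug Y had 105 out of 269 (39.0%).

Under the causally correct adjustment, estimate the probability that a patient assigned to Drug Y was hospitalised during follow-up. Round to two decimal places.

HbA1c here is a post-treatment variable shaped by the drug; conditioning on it would introduce bias rather than remove it. The overall comparison is the causal one.
So P(outcome | do(Drug Y)) is just the pooled rate for Drug Y: 110/320 = 0.344.

0.34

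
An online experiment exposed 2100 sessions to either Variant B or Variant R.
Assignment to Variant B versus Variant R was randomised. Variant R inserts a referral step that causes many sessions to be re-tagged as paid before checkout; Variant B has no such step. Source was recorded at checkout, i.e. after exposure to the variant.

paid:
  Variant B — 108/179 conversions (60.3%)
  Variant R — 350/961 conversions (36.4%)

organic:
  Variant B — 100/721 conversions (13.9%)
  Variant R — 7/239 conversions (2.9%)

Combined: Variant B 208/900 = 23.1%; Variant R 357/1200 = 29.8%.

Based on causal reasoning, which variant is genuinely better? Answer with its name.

Traffic source is downstream of the variant. One should not condition on a consequence of treatment, so the overall rates are the right comparison.
Pooled: Variant B 23.1% vs Variant R 29.8%; Variant R is higher overall.

Variant R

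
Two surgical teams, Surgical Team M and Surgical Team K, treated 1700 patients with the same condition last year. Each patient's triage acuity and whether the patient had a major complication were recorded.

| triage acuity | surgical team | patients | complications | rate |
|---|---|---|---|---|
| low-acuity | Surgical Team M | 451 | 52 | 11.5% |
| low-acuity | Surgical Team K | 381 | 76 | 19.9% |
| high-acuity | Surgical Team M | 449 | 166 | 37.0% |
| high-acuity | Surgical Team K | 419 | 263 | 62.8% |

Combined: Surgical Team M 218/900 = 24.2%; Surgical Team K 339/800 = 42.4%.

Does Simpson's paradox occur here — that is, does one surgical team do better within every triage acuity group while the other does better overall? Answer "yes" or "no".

no

Within each triage acuity level (low-acuity 11.5% vs 19.9%; high-acuity 37.0% vs 62.8%), Surgical Team M has the lower rate every time. Pooled: 24.2% vs 42.4% — Surgical Team M has the lower rate overall. They agree.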